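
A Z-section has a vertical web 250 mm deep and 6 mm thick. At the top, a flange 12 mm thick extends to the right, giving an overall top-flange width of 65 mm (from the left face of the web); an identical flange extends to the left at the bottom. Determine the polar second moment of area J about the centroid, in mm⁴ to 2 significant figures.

Break the section into simple shapes (no overlaps), measuring from the bottom-left corner of the bounding box.
Web: 6 × 250, A = 1 500 mm², y = 125 mm, Ī = 7 812 500 mm⁴.
Top flange (beyond web): 59 × 12, A = 708 mm², y = 244 mm, Ī = 8 496 mm⁴.
Bottom flange (beyond web): 59 × 12, A = 708 mm², y = 6 mm, Ī = 8 496 mm⁴.
Centroid: ȳ = ΣA·y / ΣA = 125 mm.
Transfer each piece to the centroidal x-axis using Ī + A·d² with d = y − 125:
  web: d = 0 mm → contributes +7 812 500 mm⁴
  top flange (beyond web): d = 119 mm → contributes +10 034 484 mm⁴
  bottom flange (beyond web): d = -119 mm → contributes +10 034 484 mm⁴
Total I = 27 881 468 mm⁴.
For the y-axis: x̄ = 62 mm.
Repeating about the centroidal y-axis gives I_y = 1 910 908 mm⁴.
Polar second moment: J = I_x + I_y = 29 792 376 mm⁴.

J ≈ 3.0 × 10⁷ mm⁴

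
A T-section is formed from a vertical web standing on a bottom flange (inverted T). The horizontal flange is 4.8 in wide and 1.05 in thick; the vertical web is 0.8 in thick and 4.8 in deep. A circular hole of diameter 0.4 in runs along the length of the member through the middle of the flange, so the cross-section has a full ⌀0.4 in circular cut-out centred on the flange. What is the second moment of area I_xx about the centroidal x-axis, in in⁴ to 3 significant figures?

Treat the section as a set of non-overlapping primitives; coordinates are from the bounding-box lower-left.
Flange: 4.8 × 1.05, A = 5.04 in², y = 0.525 in, Ī = 0.46305 in⁴.
Web: 0.8 × 4.8, A = 3.84 in², y = 3.45 in, Ī = 7.3728 in⁴.
Hole (subtracted): ⌀0.4, A = 0.12566 in², y = 0.525 in, Ī = 0.0012566 in⁴.
Centroid: ȳ = ΣA·y / ΣA = 1.808 in.
Transfer each piece to the centroidal x-axis using Ī + A·d² with d = y − 1.808:
  flange: d = -1.283 in → contributes +8.7596 in⁴
  web: d = 1.642 in → contributes +17.726 in⁴
  hole: d = -1.283 in → contributes −0.20812 in⁴
Total I = 26.277 in⁴.

I_xx ≈ 26.3 in⁴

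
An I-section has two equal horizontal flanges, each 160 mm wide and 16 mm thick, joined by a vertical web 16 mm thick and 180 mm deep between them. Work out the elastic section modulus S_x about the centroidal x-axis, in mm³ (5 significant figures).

S_x ≈ 5.3828 × 10⁵ mm³

Break the section into simple shapes (no overlaps), measuring from the bottom-left corner of the bounding box.
Bottom flange: 160 × 16, A = 2 560 mm², y = 8 mm, Ī = 54613.33 mm⁴.
Web: 16 × 180, A = 2 880 mm², y = 106 mm, Ī = 7 776 000 mm⁴.
Top flange: 160 × 16, A = 2 560 mm², y = 204 mm, Ī = 54613.33 mm⁴.
By symmetry the centroid is at mid-height, ȳ = 106 mm.
Transfer each piece to the centroidal x-axis using Ī + A·d² with d = y − 106:
  bottom flange: d = -98 mm → contributes +24 640 853 mm⁴
  web: d = 0 mm → contributes +7 776 000 mm⁴
  top flange: d = 98 mm → contributes +24 640 853 mm⁴
Total I = 57 057 707 mm⁴.
Extreme fibre distance c = 106 mm; S = I/c = 538280.3 mm³.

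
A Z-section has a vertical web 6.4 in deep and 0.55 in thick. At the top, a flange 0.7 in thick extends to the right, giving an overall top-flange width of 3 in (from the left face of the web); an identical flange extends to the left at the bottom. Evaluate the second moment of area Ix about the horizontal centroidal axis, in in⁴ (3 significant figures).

Ix ≈ 40.0 in⁴

Break the section into simple shapes (no overlaps), measuring from the bottom-left corner of the bounding box.
Web: 0.55 × 6.4, A = 3.52 in², y = 3.2 in, Ī = 12.015 in⁴.
Top flange (beyond web): 2.45 × 0.7, A = 1.715 in², y = 6.05 in, Ī = 0.070029 in⁴.
Bottom flange (beyond web): 2.45 × 0.7, A = 1.715 in², y = 0.35 in, Ī = 0.070029 in⁴.
Centroid: ȳ = ΣA·y / ΣA = 3.2 in.
Transfer each piece to the horizontal centroidal axis using Ī + A·d² with d = y − 3.2:
  web: d = 0 in → contributes +12.015 in⁴
  top flange (beyond web): d = 2.85 in → contributes +14 in⁴
  bottom flange (beyond web): d = -2.85 in → contributes +14 in⁴
Total I = 40.015 in⁴.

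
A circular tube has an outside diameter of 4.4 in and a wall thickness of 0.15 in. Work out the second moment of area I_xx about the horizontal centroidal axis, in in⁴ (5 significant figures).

Decompose the section into non-overlapping parts with the origin at the bottom-left of its bounding rectangle.
Outer circle: ⌀4.4, A = 15.20531 in², y = 2.2 in, Ī = 18.39842 in⁴.
Bore (subtracted): ⌀4.1, A = 13.20254 in², y = 2.2 in, Ī = 13.87092 in⁴.
By symmetry the centroid is at mid-height, ȳ = 2.2 in.
All pieces are centred on the horizontal centroidal axis, so I = ΣĪ (holes subtracted) = 4.527501 in⁴.

I_xx ≈ 4.5275 in⁴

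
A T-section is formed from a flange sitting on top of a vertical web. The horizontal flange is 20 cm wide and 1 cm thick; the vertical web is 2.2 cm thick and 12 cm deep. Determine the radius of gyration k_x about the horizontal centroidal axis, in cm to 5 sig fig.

Decompose the section into non-overlapping parts with the origin at the bottom-left of its bounding rectangle.
Flange: 20 × 1, A = 20 cm², y = 12.5 cm, Ī = 1.666667 cm⁴.
Web: 2.2 × 12, A = 26.4 cm², y = 6 cm, Ī = 316.8 cm⁴.
Centroid: ȳ = ΣA·y / ΣA = 8.801724 cm.
Transfer each piece to the horizontal centroidal axis using Ī + A·d² with d = y − 8.801724:
  flange: d = 3.698276 cm → contributes +275.2116 cm⁴
  web: d = -2.801724 cm → contributes +524.031 cm⁴
Total I = 799.2425 cm⁴.
Radius of gyration: k = √(I/A) = √(799.2425 / 46.4) = 4.150308 cm.

k_x ≈ 4.1503 cm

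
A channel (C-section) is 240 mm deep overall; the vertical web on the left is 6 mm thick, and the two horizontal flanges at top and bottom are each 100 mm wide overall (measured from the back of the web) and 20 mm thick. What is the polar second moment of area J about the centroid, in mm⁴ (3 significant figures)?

J ≈ 5.79 × 10⁷ mm⁴

Split into non-overlapping primitives; take the origin at the lower-left of the bounding box.
Web: 6 × 240, A = 1 440 mm², y = 120 mm, Ī = 6 912 000 mm⁴.
Top flange (beyond web): 94 × 20, A = 1 880 mm², y = 230 mm, Ī = 62 667 mm⁴.
Bottom flange (beyond web): 94 × 20, A = 1 880 mm², y = 10 mm, Ī = 62 667 mm⁴.
By symmetry the centroid is at mid-height, ȳ = 120 mm.
Transfer each piece to the centroidal x-axis using Ī + A·d² with d = y − 120:
  web: d = 0 mm → contributes +6 912 000 mm⁴
  top flange (beyond web): d = 110 mm → contributes +22 810 667 mm⁴
  bottom flange (beyond web): d = -110 mm → contributes +22 810 667 mm⁴
Total I = 52 533 333 mm⁴.
For the y-axis: x̄ = 39.154 mm.
Repeating about the centroidal y-axis gives I_y = 5 376 010 mm⁴.
Polar second moment: J = I_x + I_y = 57 909 344 mm⁴.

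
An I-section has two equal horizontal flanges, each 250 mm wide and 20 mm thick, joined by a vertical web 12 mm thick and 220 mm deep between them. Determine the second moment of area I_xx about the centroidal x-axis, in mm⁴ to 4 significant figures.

Split into non-overlapping primitives; take the origin at the lower-left of the bounding box.
Bottom flange: 250 × 20, A = 5 000 mm², y = 10 mm, Ī = 166 667 mm⁴.
Web: 12 × 220, A = 2 640 mm², y = 130 mm, Ī = 10 648 000 mm⁴.
Top flange: 250 × 20, A = 5 000 mm², y = 250 mm, Ī = 166 667 mm⁴.
By symmetry the centroid is at mid-height, ȳ = 130 mm.
Transfer each piece to the centroidal x-axis using Ī + A·d² with d = y − 130:
  bottom flange: d = -120 mm → contributes +72 166 667 mm⁴
  web: d = 0 mm → contributes +10 648 000 mm⁴
  top flange: d = 120 mm → contributes +72 166 667 mm⁴
Total I = 154 981 333 mm⁴.

I_xx ≈ 1.550 × 10⁸ mm⁴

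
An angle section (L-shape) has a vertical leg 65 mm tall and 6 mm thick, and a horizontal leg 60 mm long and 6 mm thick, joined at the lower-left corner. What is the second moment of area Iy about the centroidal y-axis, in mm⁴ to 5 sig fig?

Iy ≈ 2.3918 × 10⁵ mm⁴

Treat the section as a set of non-overlapping primitives; coordinates are from the bounding-box lower-left.
Vertical leg: 6 × 65, A = 390 mm², x = 3 mm, Ī = 1 170 mm⁴.
Horizontal leg (remainder): 54 × 6, A = 324 mm², x = 33 mm, Ī = 78 732 mm⁴.
Centroid: x̄ = ΣA·x / ΣA = 16.61345 mm.
Transfer each piece to the centroidal y-axis using Ī + A·d² with d = x − 16.61345:
  vertical leg: d = -13.61345 mm → contributes +73447.1 mm⁴
  horizontal leg (remainder): d = 16.38655 mm → contributes +165732.2 mm⁴
Total I = 239179.3 mm⁴.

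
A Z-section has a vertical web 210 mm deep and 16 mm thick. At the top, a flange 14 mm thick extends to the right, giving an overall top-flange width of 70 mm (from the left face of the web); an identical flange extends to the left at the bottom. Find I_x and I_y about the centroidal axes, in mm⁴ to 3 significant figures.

Treat the section as a set of non-overlapping primitives; coordinates are from the bounding-box lower-left.
Web: 16 × 210, A = 3 360 mm², y = 105 mm, Ī = 12 348 000 mm⁴.
Top flange (beyond web): 54 × 14, A = 756 mm², y = 203 mm, Ī = 12 348 mm⁴.
Bottom flange (beyond web): 54 × 14, A = 756 mm², y = 7 mm, Ī = 12 348 mm⁴.
Centroid: ȳ = ΣA·y / ΣA = 105 mm.
Transfer each piece to the centroidal x-axis using Ī + A·d² with d = y − 105:
  web: d = 0 mm → contributes +12 348 000 mm⁴
  top flange (beyond web): d = 98 mm → contributes +7 272 972 mm⁴
  bottom flange (beyond web): d = -98 mm → contributes +7 272 972 mm⁴
Total I = 26 893 944 mm⁴.
For the y-axis: x̄ = 62 mm.
Repeating about the centroidal y-axis gives I_y = 2 291 296 mm⁴.

I_x ≈ 2.69 × 10⁷ mm⁴, I_y ≈ 2.29 × 10⁶ mm⁴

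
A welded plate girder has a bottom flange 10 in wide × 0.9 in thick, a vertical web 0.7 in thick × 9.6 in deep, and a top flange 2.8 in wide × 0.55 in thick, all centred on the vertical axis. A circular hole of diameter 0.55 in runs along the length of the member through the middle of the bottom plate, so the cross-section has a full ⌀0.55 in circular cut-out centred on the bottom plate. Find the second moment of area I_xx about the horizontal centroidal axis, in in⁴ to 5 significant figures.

Break the section into simple shapes (no overlaps), measuring from the bottom-left corner of the bounding box.
Bottom plate: 10 × 0.9, A = 9 in², y = 0.45 in, Ī = 0.6075 in⁴.
Web plate: 0.7 × 9.6, A = 6.72 in², y = 5.7 in, Ī = 51.6096 in⁴.
Top plate: 2.8 × 0.55, A = 1.54 in², y = 10.775 in, Ī = 0.03882083 in⁴.
Hole (subtracted): ⌀0.55, A = 0.2375829 in², y = 0.45 in, Ī = 0.004491803 in⁴.
Centroid: ȳ = ΣA·y / ΣA = 3.456653 in.
Transfer each piece to the horizontal centroidal axis using Ī + A·d² with d = y − 3.456653:
  bottom plate: d = -3.006653 in → contributes +81.96716 in⁴
  web plate: d = 2.243347 in → contributes +85.42871 in⁴
  top plate: d = 7.318347 in → contributes +82.51845 in⁴
  hole: d = -3.006653 in → contributes −2.152233 in⁴
Total I = 247.7621 in⁴.

I_xx ≈ 247.76 in⁴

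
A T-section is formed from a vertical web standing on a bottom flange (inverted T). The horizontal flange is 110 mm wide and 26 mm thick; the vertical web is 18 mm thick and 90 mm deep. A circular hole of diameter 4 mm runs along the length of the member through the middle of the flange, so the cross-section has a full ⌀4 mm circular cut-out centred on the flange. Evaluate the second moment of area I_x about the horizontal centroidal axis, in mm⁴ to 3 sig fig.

I_x ≈ 4.73 × 10⁶ mm⁴

Treat the section as a set of non-overlapping primitives; coordinates are from the bounding-box lower-left.
Flange: 110 × 26, A = 2 860 mm², y = 13 mm, Ī = 161 113 mm⁴.
Web: 18 × 90, A = 1 620 mm², y = 71 mm, Ī = 1 093 500 mm⁴.
Hole (subtracted): ⌀4, A = 12.566 mm², y = 13 mm, Ī = 12.566 mm⁴.
Centroid: ȳ = ΣA·y / ΣA = 34.032 mm.
Transfer each piece to the horizontal centroidal axis using Ī + A·d² with d = y − 34.032:
  flange: d = -21.032 mm → contributes +1 426 245 mm⁴
  web: d = 36.968 mm → contributes +3 307 420 mm⁴
  hole: d = -21.032 mm → contributes −5571.3 mm⁴
Total I = 4 728 094 mm⁴.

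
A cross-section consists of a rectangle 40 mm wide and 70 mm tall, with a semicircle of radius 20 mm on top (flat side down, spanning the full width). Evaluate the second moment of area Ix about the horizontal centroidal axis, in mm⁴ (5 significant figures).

Ix ≈ 2.1314 × 10⁶ mm⁴

Decompose the section into non-overlapping parts with the origin at the bottom-left of its bounding rectangle.
Rectangular body: 40 × 70, A = 2 800 mm², y = 35 mm, Ī = 1 143 333 mm⁴.
Semicircular cap: semicircle r = 20, A = 628.3185 mm², y = 78.48826 mm, Ī = 17561.11 mm⁴.
Centroid: ȳ = ΣA·y / ΣA = 42.97023 mm.
Transfer each piece to the horizontal centroidal axis using Ī + A·d² with d = y − 42.97023:
  rectangular body: d = -7.970228 mm → contributes +1 321 202 mm⁴
  semicircular cap: d = 35.51804 mm → contributes +810204.3 mm⁴
Total I = 2 131 406 mm⁴.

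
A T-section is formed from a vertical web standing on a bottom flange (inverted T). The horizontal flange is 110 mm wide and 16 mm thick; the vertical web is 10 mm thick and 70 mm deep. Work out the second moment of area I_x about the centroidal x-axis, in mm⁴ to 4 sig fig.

I_x ≈ 1.249 × 10⁶ mm⁴

Treat the section as a set of non-overlapping primitives; coordinates are from the bounding-box lower-left.
Flange: 110 × 16, A = 1 760 mm², y = 8 mm, Ī = 37546.7 mm⁴.
Web: 10 × 70, A = 700 mm², y = 51 mm, Ī = 285 833 mm⁴.
Centroid: ȳ = ΣA·y / ΣA = 20.2358 mm.
Transfer each piece to the centroidal x-axis using Ī + A·d² with d = y − 20.2358:
  flange: d = -12.2358 mm → contributes +301 044 mm⁴
  web: d = 30.7642 mm → contributes +948 340 mm⁴
Total I = 1 249 383 mm⁴.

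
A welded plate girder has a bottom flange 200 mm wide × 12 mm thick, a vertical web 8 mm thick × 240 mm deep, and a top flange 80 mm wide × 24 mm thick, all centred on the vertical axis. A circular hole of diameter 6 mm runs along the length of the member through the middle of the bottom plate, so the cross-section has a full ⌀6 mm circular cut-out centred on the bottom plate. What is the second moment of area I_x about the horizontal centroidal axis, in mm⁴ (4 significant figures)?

I_x ≈ 8.011 × 10⁷ mm⁴

Decompose the section into non-overlapping parts with the origin at the bottom-left of its bounding rectangle.
Bottom plate: 200 × 12, A = 2 400 mm², y = 6 mm, Ī = 28 800 mm⁴.
Web plate: 8 × 240, A = 1 920 mm², y = 132 mm, Ī = 9 216 000 mm⁴.
Top plate: 80 × 24, A = 1 920 mm², y = 264 mm, Ī = 92 160 mm⁴.
Hole (subtracted): ⌀6, A = 28.2743 mm², y = 6 mm, Ī = 63.6173 mm⁴.
Centroid: ȳ = ΣA·y / ΣA = 124.692 mm.
Transfer each piece to the horizontal centroidal axis using Ī + A·d² with d = y − 124.692:
  bottom plate: d = -118.692 mm → contributes +33 839 302 mm⁴
  web plate: d = 7.30834 mm → contributes +9 318 551 mm⁴
  top plate: d = 139.308 mm → contributes +37 353 245 mm⁴
  hole: d = -118.692 mm → contributes −398 384 mm⁴
Total I = 80 112 713 mm⁴.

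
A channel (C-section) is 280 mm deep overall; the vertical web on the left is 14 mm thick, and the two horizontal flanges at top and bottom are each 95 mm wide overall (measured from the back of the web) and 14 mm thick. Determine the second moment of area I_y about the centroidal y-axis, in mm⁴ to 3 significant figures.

I_y ≈ 4.55 × 10⁶ mm⁴

Treat the section as a set of non-overlapping primitives; coordinates are from the bounding-box lower-left.
Web: 14 × 280, A = 3 920 mm², x = 7 mm, Ī = 64 027 mm⁴.
Top flange (beyond web): 81 × 14, A = 1 134 mm², x = 54.5 mm, Ī = 620 015 mm⁴.
Bottom flange (beyond web): 81 × 14, A = 1 134 mm², x = 54.5 mm, Ī = 620 015 mm⁴.
Centroid: x̄ = ΣA·x / ΣA = 24.41 mm.
Transfer each piece to the centroidal y-axis using Ī + A·d² with d = x − 24.41:
  web: d = -17.41 mm → contributes +1 252 142 mm⁴
  top flange (beyond web): d = 30.09 mm → contributes +1 646 781 mm⁴
  bottom flange (beyond web): d = 30.09 mm → contributes +1 646 781 mm⁴
Total I = 4 545 705 mm⁴.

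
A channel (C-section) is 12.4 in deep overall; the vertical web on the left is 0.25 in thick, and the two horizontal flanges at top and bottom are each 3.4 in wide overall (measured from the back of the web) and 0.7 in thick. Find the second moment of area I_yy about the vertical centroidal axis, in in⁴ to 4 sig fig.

Treat the section as a set of non-overlapping primitives; coordinates are from the bounding-box lower-left.
Web: 0.25 × 12.4, A = 3.1 in², x = 0.125 in, Ī = 0.0161458 in⁴.
Top flange (beyond web): 3.15 × 0.7, A = 2.205 in², x = 1.825 in, Ī = 1.82326 in⁴.
Bottom flange (beyond web): 3.15 × 0.7, A = 2.205 in², x = 1.825 in, Ī = 1.82326 in⁴.
Centroid: x̄ = ΣA·x / ΣA = 1.12327 in.
Transfer each piece to the vertical centroidal axis using Ī + A·d² with d = x − 1.12327:
  web: d = -0.998269 in → contributes +3.10542 in⁴
  top flange (beyond web): d = 0.701731 in → contributes +2.90906 in⁴
  bottom flange (beyond web): d = 0.701731 in → contributes +2.90906 in⁴
Total I = 8.92354 in⁴.

I_yy ≈ 8.924 in⁴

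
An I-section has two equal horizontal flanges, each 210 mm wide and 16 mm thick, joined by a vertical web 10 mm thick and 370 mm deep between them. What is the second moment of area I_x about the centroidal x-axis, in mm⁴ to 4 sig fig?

I_x ≈ 2.927 × 10⁸ mm⁴

Break the section into simple shapes (no overlaps), measuring from the bottom-left corner of the bounding box.
Bottom flange: 210 × 16, A = 3 360 mm², y = 8 mm, Ī = 71 680 mm⁴.
Web: 10 × 370, A = 3 700 mm², y = 201 mm, Ī = 42 210 833 mm⁴.
Top flange: 210 × 16, A = 3 360 mm², y = 394 mm, Ī = 71 680 mm⁴.
By symmetry the centroid is at mid-height, ȳ = 201 mm.
Transfer each piece to the centroidal x-axis using Ī + A·d² with d = y − 201:
  bottom flange: d = -193 mm → contributes +125 228 320 mm⁴
  web: d = 0 mm → contributes +42 210 833 mm⁴
  top flange: d = 193 mm → contributes +125 228 320 mm⁴
Total I = 292 667 473 mm⁴.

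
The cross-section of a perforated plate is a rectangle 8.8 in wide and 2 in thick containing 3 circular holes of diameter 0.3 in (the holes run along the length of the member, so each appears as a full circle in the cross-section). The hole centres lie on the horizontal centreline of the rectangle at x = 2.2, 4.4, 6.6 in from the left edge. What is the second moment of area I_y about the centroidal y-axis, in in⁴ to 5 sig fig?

Decompose the section into non-overlapping parts with the origin at the bottom-left of its bounding rectangle.
Plate: 8.8 × 2, A = 17.6 in², x = 4.4 in, Ī = 113.5787 in⁴.
Hole 1 (subtracted): ⌀0.3, A = 0.07068583 in², x = 2.2 in, Ī = 0.0003976078 in⁴.
Hole 2 (subtracted): ⌀0.3, A = 0.07068583 in², x = 4.4 in, Ī = 0.0003976078 in⁴.
Hole 3 (subtracted): ⌀0.3, A = 0.07068583 in², x = 6.6 in, Ī = 0.0003976078 in⁴.
By symmetry the centroid is at mid-width, x̄ = 4.4 in.
Transfer each piece to the centroidal y-axis using Ī + A·d² with d = x − 4.4:
  plate: d = 0 in → contributes +113.5787 in⁴
  hole 1: d = -2.2 in → contributes −0.342517 in⁴
  hole 2: d = 0 in → contributes −0.0003976078 in⁴
  hole 3: d = 2.2 in → contributes −0.342517 in⁴
Total I = 112.8932 in⁴.

I_y ≈ 112.89 in⁴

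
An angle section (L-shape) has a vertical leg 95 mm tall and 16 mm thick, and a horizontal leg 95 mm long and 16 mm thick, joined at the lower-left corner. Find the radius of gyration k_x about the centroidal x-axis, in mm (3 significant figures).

Decompose the section into non-overlapping parts with the origin at the bottom-left of its bounding rectangle.
Vertical leg: 16 × 95, A = 1 520 mm², y = 47.5 mm, Ī = 1 143 167 mm⁴.
Horizontal leg (remainder): 79 × 16, A = 1 264 mm², y = 8 mm, Ī = 26 965 mm⁴.
Centroid: ȳ = ΣA·y / ΣA = 29.566 mm.
Transfer each piece to the centroidal x-axis using Ī + A·d² with d = y − 29.566:
  vertical leg: d = 17.934 mm → contributes +1 632 037 mm⁴
  horizontal leg (remainder): d = -21.566 mm → contributes +614 847 mm⁴
Total I = 2 246 884 mm⁴.
Radius of gyration: k = √(I/A) = √(2 246 884 / 2 784) = 28.409 mm.

k_x ≈ 28.4 mm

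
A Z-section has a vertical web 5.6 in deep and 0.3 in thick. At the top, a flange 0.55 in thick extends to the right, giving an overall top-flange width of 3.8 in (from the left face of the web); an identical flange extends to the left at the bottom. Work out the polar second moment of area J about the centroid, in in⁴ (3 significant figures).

Break the section into simple shapes (no overlaps), measuring from the bottom-left corner of the bounding box.
Web: 0.3 × 5.6, A = 1.68 in², y = 2.8 in, Ī = 4.3904 in⁴.
Top flange (beyond web): 3.5 × 0.55, A = 1.925 in², y = 5.325 in, Ī = 0.048526 in⁴.
Bottom flange (beyond web): 3.5 × 0.55, A = 1.925 in², y = 0.275 in, Ī = 0.048526 in⁴.
Centroid: ȳ = ΣA·y / ΣA = 2.8 in.
Transfer each piece to the centroidal x-axis using Ī + A·d² with d = y − 2.8:
  web: d = 0 in → contributes +4.3904 in⁴
  top flange (beyond web): d = 2.525 in → contributes +12.322 in⁴
  bottom flange (beyond web): d = -2.525 in → contributes +12.322 in⁴
Total I = 29.034 in⁴.
For the y-axis: x̄ = 3.65 in.
Repeating about the centroidal y-axis gives I_y = 17.841 in⁴.
Polar second moment: J = I_x + I_y = 46.875 in⁴.

J ≈ 46.9 in⁴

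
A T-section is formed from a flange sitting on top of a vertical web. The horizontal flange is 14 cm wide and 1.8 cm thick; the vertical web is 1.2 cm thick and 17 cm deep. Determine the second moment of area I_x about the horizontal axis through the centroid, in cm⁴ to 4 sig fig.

I_x ≈ 1494 cm⁴

Decompose the section into non-overlapping parts with the origin at the bottom-left of its bounding rectangle.
Flange: 14 × 1.8, A = 25.2 cm², y = 17.9 cm, Ī = 6.804 cm⁴.
Web: 1.2 × 17, A = 20.4 cm², y = 8.5 cm, Ī = 491.3 cm⁴.
Centroid: ȳ = ΣA·y / ΣA = 13.6947 cm.
Transfer each piece to the horizontal axis through the centroid using Ī + A·d² with d = y − 13.6947:
  flange: d = 4.20526 cm → contributes +452.447 cm⁴
  web: d = -5.19474 cm → contributes +1041.8 cm⁴
Total I = 1494.25 cm⁴.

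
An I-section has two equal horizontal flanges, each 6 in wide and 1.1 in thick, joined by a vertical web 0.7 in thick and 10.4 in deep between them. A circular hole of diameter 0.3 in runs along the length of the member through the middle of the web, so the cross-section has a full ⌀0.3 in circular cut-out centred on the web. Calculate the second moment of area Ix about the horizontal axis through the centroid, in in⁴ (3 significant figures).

Ix ≈ 503 in⁴

Break the section into simple shapes (no overlaps), measuring from the bottom-left corner of the bounding box.
Bottom flange: 6 × 1.1, A = 6.6 in², y = 0.55 in, Ī = 0.6655 in⁴.
Web: 0.7 × 10.4, A = 7.28 in², y = 6.3 in, Ī = 65.617 in⁴.
Top flange: 6 × 1.1, A = 6.6 in², y = 12.05 in, Ī = 0.6655 in⁴.
Hole (subtracted): ⌀0.3, A = 0.070686 in², y = 6.3 in, Ī = 0.00039761 in⁴.
By symmetry the centroid is at mid-height, ȳ = 6.3 in.
Transfer each piece to the horizontal axis through the centroid using Ī + A·d² with d = y − 6.3:
  bottom flange: d = -5.75 in → contributes +218.88 in⁴
  web: d = 0 in → contributes +65.617 in⁴
  top flange: d = 5.75 in → contributes +218.88 in⁴
  hole: d = 0 in → contributes −0.00039761 in⁴
Total I = 503.37 in⁴.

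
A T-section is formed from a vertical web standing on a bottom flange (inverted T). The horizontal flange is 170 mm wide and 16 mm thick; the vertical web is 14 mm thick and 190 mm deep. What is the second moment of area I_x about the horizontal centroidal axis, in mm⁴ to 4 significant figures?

Decompose the section into non-overlapping parts with the origin at the bottom-left of its bounding rectangle.
Flange: 170 × 16, A = 2 720 mm², y = 8 mm, Ī = 58026.7 mm⁴.
Web: 14 × 190, A = 2 660 mm², y = 111 mm, Ī = 8 002 167 mm⁴.
Centroid: ȳ = ΣA·y / ΣA = 58.9257 mm.
Transfer each piece to the horizontal centroidal axis using Ī + A·d² with d = y − 58.9257:
  flange: d = -50.9257 mm → contributes +7 112 134 mm⁴
  web: d = 52.0743 mm → contributes +15 215 389 mm⁴
Total I = 22 327 524 mm⁴.

I_x ≈ 2.233 × 10⁷ mm⁴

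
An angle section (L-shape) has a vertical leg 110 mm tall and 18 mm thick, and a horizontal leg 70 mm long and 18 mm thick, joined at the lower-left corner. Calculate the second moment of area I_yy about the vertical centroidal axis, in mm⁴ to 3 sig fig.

Decompose the section into non-overlapping parts with the origin at the bottom-left of its bounding rectangle.
Vertical leg: 18 × 110, A = 1 980 mm², x = 9 mm, Ī = 53 460 mm⁴.
Horizontal leg (remainder): 52 × 18, A = 936 mm², x = 44 mm, Ī = 210 912 mm⁴.
Centroid: x̄ = ΣA·x / ΣA = 20.235 mm.
Transfer each piece to the vertical centroidal axis using Ī + A·d² with d = x − 20.235:
  vertical leg: d = -11.235 mm → contributes +303 367 mm⁴
  horizontal leg (remainder): d = 23.765 mm → contributes +739 561 mm⁴
Total I = 1 042 928 mm⁴.

I_yy ≈ 1.04 × 10⁶ mm⁴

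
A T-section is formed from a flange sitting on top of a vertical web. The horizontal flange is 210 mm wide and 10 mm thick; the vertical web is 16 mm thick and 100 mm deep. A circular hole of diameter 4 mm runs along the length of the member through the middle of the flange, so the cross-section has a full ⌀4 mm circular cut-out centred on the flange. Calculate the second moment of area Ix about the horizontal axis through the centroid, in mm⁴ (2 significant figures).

Decompose the section into non-overlapping parts with the origin at the bottom-left of its bounding rectangle.
Flange: 210 × 10, A = 2 100 mm², y = 105 mm, Ī = 17 500 mm⁴.
Web: 16 × 100, A = 1 600 mm², y = 50 mm, Ī = 1 333 333 mm⁴.
Hole (subtracted): ⌀4, A = 12.57 mm², y = 105 mm, Ī = 12.57 mm⁴.
Centroid: ȳ = ΣA·y / ΣA = 81.14 mm.
Transfer each piece to the horizontal axis through the centroid using Ī + A·d² with d = y − 81.14:
  flange: d = 23.86 mm → contributes +1 213 514 mm⁴
  web: d = -31.14 mm → contributes +2 884 371 mm⁴
  hole: d = 23.86 mm → contributes −7 169 mm⁴
Total I = 4 090 715 mm⁴.

Ix ≈ 4.1 × 10⁶ mm⁴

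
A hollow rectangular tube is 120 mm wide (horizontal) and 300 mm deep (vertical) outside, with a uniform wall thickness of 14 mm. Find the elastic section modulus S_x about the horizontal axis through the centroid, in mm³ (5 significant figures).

Split into non-overlapping primitives; take the origin at the lower-left of the bounding box.
Outer rectangle: 120 × 300, A = 36 000 mm², y = 150 mm, Ī = 270 000 000 mm⁴.
Inner void (subtracted): 92 × 272, A = 25 024 mm², y = 150 mm, Ī = 154 281 301 mm⁴.
By symmetry the centroid is at mid-height, ȳ = 150 mm.
All pieces are centred on the horizontal axis through the centroid, so I = ΣĪ (holes subtracted) = 115 718 699 mm⁴.
Extreme fibre distance c = 150 mm; S = I/c = 771 458 mm³.

S_x ≈ 7.7146 × 10⁵ mm³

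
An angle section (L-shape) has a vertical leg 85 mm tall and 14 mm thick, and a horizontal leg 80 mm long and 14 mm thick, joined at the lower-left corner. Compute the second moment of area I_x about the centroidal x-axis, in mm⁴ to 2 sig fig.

I_x ≈ 1.4 × 10⁶ mm⁴

Treat the section as a set of non-overlapping primitives; coordinates are from the bounding-box lower-left.
Vertical leg: 14 × 85, A = 1 190 mm², y = 42.5 mm, Ī = 716 479 mm⁴.
Horizontal leg (remainder): 66 × 14, A = 924 mm², y = 7 mm, Ī = 15 092 mm⁴.
Centroid: ȳ = ΣA·y / ΣA = 26.98 mm.
Transfer each piece to the centroidal x-axis using Ī + A·d² with d = y − 26.98:
  vertical leg: d = 15.52 mm → contributes +1 002 988 mm⁴
  horizontal leg (remainder): d = -19.98 mm → contributes +384 080 mm⁴
Total I = 1 387 068 mm⁴.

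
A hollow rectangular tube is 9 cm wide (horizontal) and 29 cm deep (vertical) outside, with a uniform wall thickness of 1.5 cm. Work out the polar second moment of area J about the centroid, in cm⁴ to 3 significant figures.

J ≈ 1.08 × 10⁴ cm⁴

Split into non-overlapping primitives; take the origin at the lower-left of the bounding box.
Outer rectangle: 9 × 29, A = 261 cm², y = 14.5 cm, Ī = 18 292 cm⁴.
Inner void (subtracted): 6 × 26, A = 156 cm², y = 14.5 cm, Ī = 8 788 cm⁴.
By symmetry the centroid is at mid-height, ȳ = 14.5 cm.
All pieces are centred on the centroidal x-axis, so I = ΣĪ (holes subtracted) = 9503.8 cm⁴.
Repeating about the centroidal y-axis gives I_y = 1293.8 cm⁴.
Polar second moment: J = I_x + I_y = 10 798 cm⁴.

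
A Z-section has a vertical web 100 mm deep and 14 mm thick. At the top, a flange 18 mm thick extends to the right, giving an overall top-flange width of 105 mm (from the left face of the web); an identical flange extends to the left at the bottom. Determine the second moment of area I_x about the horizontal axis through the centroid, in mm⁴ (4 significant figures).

Break the section into simple shapes (no overlaps), measuring from the bottom-left corner of the bounding box.
Web: 14 × 100, A = 1 400 mm², y = 50 mm, Ī = 1 166 667 mm⁴.
Top flange (beyond web): 91 × 18, A = 1 638 mm², y = 91 mm, Ī = 44 226 mm⁴.
Bottom flange (beyond web): 91 × 18, A = 1 638 mm², y = 9 mm, Ī = 44 226 mm⁴.
Centroid: ȳ = ΣA·y / ΣA = 50 mm.
Transfer each piece to the horizontal axis through the centroid using Ī + A·d² with d = y − 50:
  web: d = 0 mm → contributes +1 166 667 mm⁴
  top flange (beyond web): d = 41 mm → contributes +2 797 704 mm⁴
  bottom flange (beyond web): d = -41 mm → contributes +2 797 704 mm⁴
Total I = 6 762 075 mm⁴.

I_x ≈ 6.762 × 10⁶ mm⁴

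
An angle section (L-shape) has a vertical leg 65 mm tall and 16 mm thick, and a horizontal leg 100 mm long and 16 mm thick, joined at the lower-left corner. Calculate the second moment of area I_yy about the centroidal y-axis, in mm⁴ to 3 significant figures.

Split into non-overlapping primitives; take the origin at the lower-left of the bounding box.
Vertical leg: 16 × 65, A = 1 040 mm², x = 8 mm, Ī = 22 187 mm⁴.
Horizontal leg (remainder): 84 × 16, A = 1 344 mm², x = 58 mm, Ī = 790 272 mm⁴.
Centroid: x̄ = ΣA·x / ΣA = 36.188 mm.
Transfer each piece to the centroidal y-axis using Ī + A·d² with d = x − 36.188:
  vertical leg: d = -28.188 mm → contributes +848 528 mm⁴
  horizontal leg (remainder): d = 21.812 mm → contributes +1 429 703 mm⁴
Total I = 2 278 230 mm⁴.

I_yy ≈ 2.28 × 10⁶ mm⁴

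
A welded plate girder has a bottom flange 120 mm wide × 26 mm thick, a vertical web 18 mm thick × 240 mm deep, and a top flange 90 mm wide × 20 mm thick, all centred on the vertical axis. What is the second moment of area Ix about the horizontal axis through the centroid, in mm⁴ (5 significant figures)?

Ix ≈ 1.0304 × 10⁸ mm⁴

Split into non-overlapping primitives; take the origin at the lower-left of the bounding box.
Bottom plate: 120 × 26, A = 3 120 mm², y = 13 mm, Ī = 175 760 mm⁴.
Web plate: 18 × 240, A = 4 320 mm², y = 146 mm, Ī = 20 736 000 mm⁴.
Top plate: 90 × 20, A = 1 800 mm², y = 276 mm, Ī = 60 000 mm⁴.
Centroid: ȳ = ΣA·y / ΣA = 126.4156 mm.
Transfer each piece to the horizontal axis through the centroid using Ī + A·d² with d = y − 126.4156:
  bottom plate: d = -113.4156 mm → contributes +40 308 616 mm⁴
  web plate: d = 19.58442 mm → contributes +22 392 933 mm⁴
  top plate: d = 149.5844 mm → contributes +40 335 895 mm⁴
Total I = 103 037 444 mm⁴.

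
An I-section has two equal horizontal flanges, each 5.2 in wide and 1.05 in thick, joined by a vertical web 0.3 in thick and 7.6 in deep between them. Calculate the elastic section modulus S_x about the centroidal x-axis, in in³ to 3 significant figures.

Split into non-overlapping primitives; take the origin at the lower-left of the bounding box.
Bottom flange: 5.2 × 1.05, A = 5.46 in², y = 0.525 in, Ī = 0.50164 in⁴.
Web: 0.3 × 7.6, A = 2.28 in², y = 4.85 in, Ī = 10.974 in⁴.
Top flange: 5.2 × 1.05, A = 5.46 in², y = 9.175 in, Ī = 0.50164 in⁴.
By symmetry the centroid is at mid-height, ȳ = 4.85 in.
Transfer each piece to the centroidal x-axis using Ī + A·d² with d = y − 4.85:
  bottom flange: d = -4.325 in → contributes +102.63 in⁴
  web: d = 0 in → contributes +10.974 in⁴
  top flange: d = 4.325 in → contributes +102.63 in⁴
Total I = 216.24 in⁴.
Extreme fibre distance c = 4.85 in; S = I/c = 44.586 in³.

S_x ≈ 44.6 in³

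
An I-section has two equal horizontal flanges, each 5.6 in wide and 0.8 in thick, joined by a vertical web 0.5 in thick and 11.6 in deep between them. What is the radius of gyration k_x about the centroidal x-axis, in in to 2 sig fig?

Break the section into simple shapes (no overlaps), measuring from the bottom-left corner of the bounding box.
Bottom flange: 5.6 × 0.8, A = 4.48 in², y = 0.4 in, Ī = 0.2389 in⁴.
Web: 0.5 × 11.6, A = 5.8 in², y = 6.6 in, Ī = 65.04 in⁴.
Top flange: 5.6 × 0.8, A = 4.48 in², y = 12.8 in, Ī = 0.2389 in⁴.
By symmetry the centroid is at mid-height, ȳ = 6.6 in.
Transfer each piece to the centroidal x-axis using Ī + A·d² with d = y − 6.6:
  bottom flange: d = -6.2 in → contributes +172.5 in⁴
  web: d = 0 in → contributes +65.04 in⁴
  top flange: d = 6.2 in → contributes +172.5 in⁴
Total I = 409.9 in⁴.
Radius of gyration: k = √(I/A) = √(409.9 / 14.76) = 5.27 in.

k_x ≈ 5.3 in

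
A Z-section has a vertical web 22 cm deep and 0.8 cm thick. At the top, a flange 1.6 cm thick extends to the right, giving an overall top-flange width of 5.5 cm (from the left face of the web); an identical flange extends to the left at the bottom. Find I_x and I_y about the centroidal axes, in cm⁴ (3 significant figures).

I_x ≈ 2280 cm⁴, I_y ≈ 142 cm⁴

Decompose the section into non-overlapping parts with the origin at the bottom-left of its bounding rectangle.
Web: 0.8 × 22, A = 17.6 cm², y = 11 cm, Ī = 709.87 cm⁴.
Top flange (beyond web): 4.7 × 1.6, A = 7.52 cm², y = 21.2 cm, Ī = 1.6043 cm⁴.
Bottom flange (beyond web): 4.7 × 1.6, A = 7.52 cm², y = 0.8 cm, Ī = 1.6043 cm⁴.
Centroid: ȳ = ΣA·y / ΣA = 11 cm.
Transfer each piece to the centroidal x-axis using Ī + A·d² with d = y − 11:
  web: d = 0 cm → contributes +709.87 cm⁴
  top flange (beyond web): d = 10.2 cm → contributes +783.99 cm⁴
  bottom flange (beyond web): d = -10.2 cm → contributes +783.99 cm⁴
Total I = 2277.8 cm⁴.
For the y-axis: x̄ = 5.1 cm.
Repeating about the centroidal y-axis gives I_y = 142.36 cm⁴.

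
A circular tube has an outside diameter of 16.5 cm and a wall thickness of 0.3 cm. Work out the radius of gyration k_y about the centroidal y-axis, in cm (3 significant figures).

Split into non-overlapping primitives; take the origin at the lower-left of the bounding box.
Outer circle: ⌀16.5, A = 213.82 cm², x = 8.25 cm, Ī = 3638.4 cm⁴.
Bore (subtracted): ⌀15.9, A = 198.56 cm², x = 8.25 cm, Ī = 3137.3 cm⁴.
By symmetry the centroid is at mid-width, x̄ = 8.25 cm.
All pieces are centred on the centroidal y-axis, so I = ΣĪ (holes subtracted) = 501.04 cm⁴.
Radius of gyration: k = √(I/A) = √(501.04 / 15.268) = 5.7285 cm.

k_y ≈ 5.73 cm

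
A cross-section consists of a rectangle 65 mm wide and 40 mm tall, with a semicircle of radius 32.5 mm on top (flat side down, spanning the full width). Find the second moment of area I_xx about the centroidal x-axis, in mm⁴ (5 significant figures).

Split into non-overlapping primitives; take the origin at the lower-left of the bounding box.
Rectangular body: 65 × 40, A = 2 600 mm², y = 20 mm, Ī = 346666.7 mm⁴.
Semicircular cap: semicircle r = 32.5, A = 1659.154 mm², y = 53.79343 mm, Ī = 122451.9 mm⁴.
Centroid: ȳ = ΣA·y / ΣA = 33.16423 mm.
Transfer each piece to the centroidal x-axis using Ī + A·d² with d = y − 33.16423:
  rectangular body: d = -13.16423 mm → contributes +797238.9 mm⁴
  semicircular cap: d = 20.6292 mm → contributes +828527.5 mm⁴
Total I = 1 625 766 mm⁴.

I_xx ≈ 1.6258 × 10⁶ mm⁴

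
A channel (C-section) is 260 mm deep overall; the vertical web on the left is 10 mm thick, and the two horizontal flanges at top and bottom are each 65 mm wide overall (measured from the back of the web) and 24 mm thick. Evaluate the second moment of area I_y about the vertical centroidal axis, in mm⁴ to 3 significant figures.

I_y ≈ 2.07 × 10⁶ mm⁴

Split into non-overlapping primitives; take the origin at the lower-left of the bounding box.
Web: 10 × 260, A = 2 600 mm², x = 5 mm, Ī = 21 667 mm⁴.
Top flange (beyond web): 55 × 24, A = 1 320 mm², x = 37.5 mm, Ī = 332 750 mm⁴.
Bottom flange (beyond web): 55 × 24, A = 1 320 mm², x = 37.5 mm, Ī = 332 750 mm⁴.
Centroid: x̄ = ΣA·x / ΣA = 21.374 mm.
Transfer each piece to the vertical centroidal axis using Ī + A·d² with d = x − 21.374:
  web: d = -16.374 mm → contributes +718 751 mm⁴
  top flange (beyond web): d = 16.126 mm → contributes +676 011 mm⁴
  bottom flange (beyond web): d = 16.126 mm → contributes +676 011 mm⁴
Total I = 2 070 774 mm⁴.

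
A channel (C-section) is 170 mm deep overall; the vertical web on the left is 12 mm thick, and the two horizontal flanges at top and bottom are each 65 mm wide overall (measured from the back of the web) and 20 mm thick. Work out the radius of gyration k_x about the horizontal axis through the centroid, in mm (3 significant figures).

Decompose the section into non-overlapping parts with the origin at the bottom-left of its bounding rectangle.
Web: 12 × 170, A = 2 040 mm², y = 85 mm, Ī = 4 913 000 mm⁴.
Top flange (beyond web): 53 × 20, A = 1 060 mm², y = 160 mm, Ī = 35 333 mm⁴.
Bottom flange (beyond web): 53 × 20, A = 1 060 mm², y = 10 mm, Ī = 35 333 mm⁴.
By symmetry the centroid is at mid-height, ȳ = 85 mm.
Transfer each piece to the horizontal axis through the centroid using Ī + A·d² with d = y − 85:
  web: d = 0 mm → contributes +4 913 000 mm⁴
  top flange (beyond web): d = 75 mm → contributes +5 997 833 mm⁴
  bottom flange (beyond web): d = -75 mm → contributes +5 997 833 mm⁴
Total I = 16 908 667 mm⁴.
Radius of gyration: k = √(I/A) = √(16 908 667 / 4 160) = 63.754 mm.

k_x ≈ 63.8 mm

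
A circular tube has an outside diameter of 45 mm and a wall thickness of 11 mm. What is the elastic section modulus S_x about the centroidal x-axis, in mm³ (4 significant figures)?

Split into non-overlapping primitives; take the origin at the lower-left of the bounding box.
Outer circle: ⌀45, A = 1590.43 mm², y = 22.5 mm, Ī = 201 289 mm⁴.
Bore (subtracted): ⌀23, A = 415.476 mm², y = 22.5 mm, Ī = 13736.7 mm⁴.
By symmetry the centroid is at mid-height, ȳ = 22.5 mm.
All pieces are centred on the centroidal x-axis, so I = ΣĪ (holes subtracted) = 187 552 mm⁴.
Extreme fibre distance c = 22.5 mm; S = I/c = 8335.66 mm³.

S_x ≈ 8336 mm³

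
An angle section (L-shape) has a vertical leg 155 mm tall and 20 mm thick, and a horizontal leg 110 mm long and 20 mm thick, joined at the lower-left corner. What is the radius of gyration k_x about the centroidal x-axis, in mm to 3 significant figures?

k_x ≈ 48.4 mm

Decompose the section into non-overlapping parts with the origin at the bottom-left of its bounding rectangle.
Vertical leg: 20 × 155, A = 3 100 mm², y = 77.5 mm, Ī = 6 206 458 mm⁴.
Horizontal leg (remainder): 90 × 20, A = 1 800 mm², y = 10 mm, Ī = 60 000 mm⁴.
Centroid: ȳ = ΣA·y / ΣA = 52.704 mm.
Transfer each piece to the centroidal x-axis using Ī + A·d² with d = y − 52.704:
  vertical leg: d = 24.796 mm → contributes +8 112 455 mm⁴
  horizontal leg (remainder): d = -42.704 mm → contributes +3 342 549 mm⁴
Total I = 11 455 004 mm⁴.
Radius of gyration: k = √(I/A) = √(11 455 004 / 4 900) = 48.35 mm.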